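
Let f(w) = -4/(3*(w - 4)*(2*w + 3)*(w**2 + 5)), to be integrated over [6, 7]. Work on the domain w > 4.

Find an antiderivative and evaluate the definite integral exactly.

Factor the denominator (3*(w - 4)*(2*w + 3)*(w**2 + 5)) and decompose: f = -4*(5*w - 22)/(1827*(w**2 + 5)) + 32/(957*(2*w + 3)) - 4/(693*(w - 4)); each piece integrates to a log, atan, or power term.
F(w) = 2*(-290*log(w - 4) + 840*log(w + 3/2) - 275*log(w**2 + 5) + 484*sqrt(5)*atan(sqrt(5)*w/5))/100485 is an antiderivative of f.
Check: d/dw[2*(-290*log(w - 4) + 840*log(w + 3/2) - 275*log(w**2 + 5) + 484*sqrt(5)*atan(sqrt(5)*w/5))/100485] = -4/(6*w**4 - 15*w**3 - 6*w**2 - 75*w - 180), which equals f(w).
F(7) = -10*log(54)/1827 - 4*log(3)/693 + 88*sqrt(5)*atan(7*sqrt(5)/5)/9135 + 16*log(17/2)/957; F(6) = -10*log(41)/1827 - 4*log(2)/693 + 88*sqrt(5)*atan(6*sqrt(5)/5)/9135 + 16*log(15/2)/957.
Integral = F(7) - F(6) = -16*log(15/2)/957 - 88*sqrt(5)*atan(6*sqrt(5)/5)/9135 - 10*log(54)/1827 - 4*log(3)/693 + 4*log(2)/693 + 10*log(41)/1827 + 88*sqrt(5)*atan(7*sqrt(5)/5)/9135 + 16*log(17/2)/957.

Antiderivative: F(w) = 2*(-290*log(w - 4) + 840*log(w + 3/2) - 275*log(w**2 + 5) + 484*sqrt(5)*atan(sqrt(5)*w/5))/100485; value = -16*log(15/2)/957 - 88*sqrt(5)*atan(6*sqrt(5)/5)/9135 - 10*log(54)/1827 - 4*log(3)/693 + 4*log(2)/693 + 10*log(41)/1827 + 88*sqrt(5)*atan(7*sqrt(5)/5)/9135 + 16*log(17/2)/957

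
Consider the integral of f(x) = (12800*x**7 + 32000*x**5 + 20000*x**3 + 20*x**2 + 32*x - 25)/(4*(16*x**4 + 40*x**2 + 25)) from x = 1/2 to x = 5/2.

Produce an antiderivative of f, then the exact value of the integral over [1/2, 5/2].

Antiderivative: F(x) = 50*x**4 - 5*x/(16*x**2 + 20) - 1/(4*x**2 + 5); value = 29252/15

Whatever form F(x) takes, F'(x) = f(x) is non-negotiable.
F(x) = 50*x**4 - 5*x/(16*x**2 + 20) - 1/(4*x**2 + 5) is an antiderivative of f.
Check: d/dx[50*x**4 - 5*x/(16*x**2 + 20) - 1/(4*x**2 + 5)] = (12800*x**7 + 32000*x**5 + 20000*x**3 + 20*x**2 + 32*x - 25)/(64*x**4 + 160*x**2 + 100), which equals f(x).
F(5/2) = 156239/80; F(1/2) = 137/48.
Integral = F(5/2) - F(1/2) = 29252/15.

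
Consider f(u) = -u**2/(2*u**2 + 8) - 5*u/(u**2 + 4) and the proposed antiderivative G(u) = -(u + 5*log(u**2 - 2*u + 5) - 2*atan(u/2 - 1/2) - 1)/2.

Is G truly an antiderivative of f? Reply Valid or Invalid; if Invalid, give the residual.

Invalid: d/du[G] - f = (-5*u**2 + 9*u + 18)/(u**4 - 2*u**3 + 9*u**2 - 8*u + 20), which is not 0.

d/du[G] = (-u**2 - 8*u + 9)/(2*u**2 - 4*u + 10)
d/du[G] - f(u) = (-5*u**2 + 9*u + 18)/(u**4 - 2*u**3 + 9*u**2 - 8*u + 20) != 0.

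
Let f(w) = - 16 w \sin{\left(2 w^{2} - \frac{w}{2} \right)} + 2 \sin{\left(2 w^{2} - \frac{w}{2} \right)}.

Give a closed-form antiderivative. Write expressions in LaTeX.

An antiderivative is F(w) = 4 \cos{\left(2 w^{2} - \frac{w}{2} \right)}.

f matches the chain-rule pattern g'(h)*h' with inner function h(w) = 2 w^{2} - \frac{w}{2}; substituting u = h(w) collapses the integral.
Check: d/dw[4 \cos{\left(2 w^{2} - \frac{w}{2} \right)}] = - 16 w \sin{\left(2 w^{2} - \frac{w}{2} \right)} + 2 \sin{\left(2 w^{2} - \frac{w}{2} \right)} = f(w).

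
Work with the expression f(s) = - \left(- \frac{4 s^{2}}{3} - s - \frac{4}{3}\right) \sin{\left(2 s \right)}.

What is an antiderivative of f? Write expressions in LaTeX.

An antiderivative is F(s) = - \frac{2 s^{2} \cos{\left(2 s \right)}}{3} + \frac{2 s \sin{\left(2 s \right)}}{3} - \frac{s \cos{\left(2 s \right)}}{2} + \frac{\sin{\left(2 s \right)}}{4} - \frac{\cos{\left(2 s \right)}}{3}.

Recover f(s) by differentiating a candidate F(s); any mismatch rules it out.
Check: d/ds[- \frac{2 s^{2} \cos{\left(2 s \right)}}{3} + \frac{2 s \sin{\left(2 s \right)}}{3} - \frac{s \cos{\left(2 s \right)}}{2} + \frac{\sin{\left(2 s \right)}}{4} - \frac{\cos{\left(2 s \right)}}{3}] = \frac{4 s^{2} \sin{\left(2 s \right)}}{3} + s \sin{\left(2 s \right)} + \frac{4 \sin{\left(2 s \right)}}{3}, which equals f(s).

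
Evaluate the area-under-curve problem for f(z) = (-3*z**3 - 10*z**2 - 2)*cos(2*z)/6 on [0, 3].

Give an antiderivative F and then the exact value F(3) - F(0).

Recover f(z) by differentiating a candidate F(z); any mismatch rules it out.
F(z) = -z**3*sin(2*z)/4 - 5*z**2*sin(2*z)/6 - 3*z**2*cos(2*z)/8 + 3*z*sin(2*z)/8 - 5*z*cos(2*z)/6 + sin(2*z)/4 + 3*cos(2*z)/16 is an antiderivative of f.
Check: d/dz[-z**3*sin(2*z)/4 - 5*z**2*sin(2*z)/6 - 3*z**2*cos(2*z)/8 + 3*z*sin(2*z)/8 - 5*z*cos(2*z)/6 + sin(2*z)/4 + 3*cos(2*z)/16] = -z**3*cos(2*z)/2 - 5*z**2*cos(2*z)/3 - cos(2*z)/3, which equals f(z).
F(3) = -91*cos(6)/16 - 103*sin(6)/8; F(0) = 3/16.
Integral = F(3) - F(0) = -91*cos(6)/16 - 3/16 - 103*sin(6)/8.

Antiderivative: F(z) = -z**3*sin(2*z)/4 - 5*z**2*sin(2*z)/6 - 3*z**2*cos(2*z)/8 + 3*z*sin(2*z)/8 - 5*z*cos(2*z)/6 + sin(2*z)/4 + 3*cos(2*z)/16; value = -91*cos(6)/16 - 3/16 - 103*sin(6)/8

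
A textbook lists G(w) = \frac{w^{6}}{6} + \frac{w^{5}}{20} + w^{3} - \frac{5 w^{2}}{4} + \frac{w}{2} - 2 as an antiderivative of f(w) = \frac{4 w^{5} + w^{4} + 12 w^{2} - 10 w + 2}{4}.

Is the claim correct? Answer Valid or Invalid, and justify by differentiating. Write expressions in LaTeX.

Valid. The derivative of G reproduces f.

d/dw[G] = w^{5} + \frac{w^{4}}{4} + 3 w^{2} - \frac{5 w}{2} + \frac{1}{2}
This equals f(w) exactly, so the claim holds.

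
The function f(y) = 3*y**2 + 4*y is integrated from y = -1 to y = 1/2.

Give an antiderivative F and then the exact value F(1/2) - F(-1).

Antiderivative: F(y) = y**3 + 2*y**2; value = -3/8

Integrate term by term and add the pieces.
F(y) = y**3 + 2*y**2 is an antiderivative of f.
Check: d/dy[y**3 + 2*y**2] = 3*y**2 + 4*y = f(y).
F(1/2) = 5/8; F(-1) = 1.
Integral = F(1/2) - F(-1) = -3/8.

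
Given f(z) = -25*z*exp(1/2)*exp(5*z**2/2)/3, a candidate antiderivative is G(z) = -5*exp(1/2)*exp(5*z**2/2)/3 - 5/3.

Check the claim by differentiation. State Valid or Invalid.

d/dz[G] = -25*z*exp(1/2)*exp(5*z**2/2)/3
This equals f(z) exactly, so the claim holds.

Valid - the claim checks out under differentiation.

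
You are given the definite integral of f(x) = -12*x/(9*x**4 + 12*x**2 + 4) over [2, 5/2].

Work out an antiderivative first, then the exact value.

f matches the chain-rule pattern g'(h)*h' with inner function h(x) = 3*x**2/2 + 1; substituting u = h(x) collapses the integral.
F(x) = 1/(3*x**2/2 + 1) is an antiderivative of f.
Check: d/dx[1/(3*x**2/2 + 1)] = -12*x/(9*x**4 + 12*x**2 + 4) = f(x).
F(5/2) = 8/83; F(2) = 1/7.
Integral = F(5/2) - F(2) = -27/581.

Antiderivative: F(x) = 1/(3*x**2/2 + 1); value = -27/581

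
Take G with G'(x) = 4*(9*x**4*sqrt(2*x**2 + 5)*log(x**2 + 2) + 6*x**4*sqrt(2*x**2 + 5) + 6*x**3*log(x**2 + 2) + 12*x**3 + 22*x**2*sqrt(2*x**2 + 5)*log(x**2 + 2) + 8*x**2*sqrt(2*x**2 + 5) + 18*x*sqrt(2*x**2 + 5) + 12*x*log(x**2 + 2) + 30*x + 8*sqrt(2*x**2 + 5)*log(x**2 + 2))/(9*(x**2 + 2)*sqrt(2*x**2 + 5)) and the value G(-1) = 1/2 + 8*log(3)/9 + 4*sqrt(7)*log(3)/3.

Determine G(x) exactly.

G'(x) has the shape u'v + uv' for u = 4*x**3/3 + 16*x/9 + 4*sqrt(2*x**2 + 5)/3 + 4 and v = log(x**2 + 2) — it is the derivative of the product u*v.
A general antiderivative is -4*(-x**3 - 4*x/3 - sqrt(2*x**2 + 5) - 3)*log(x**2 + 2)/3 + C.
The condition gives C = 1/2 + 8*log(3)/9 + 4*sqrt(7)*log(3)/3 - (8*log(3)/9 + 4*sqrt(7)*log(3)/3) = 1/2.
So G(x) = 4*x**3*log(x**2 + 2)/3 + 16*x*log(x**2 + 2)/9 + 4*sqrt(2*x**2 + 5)*log(x**2 + 2)/3 + 4*log(x**2 + 2) + 1/2.
Check: d/dx[4*x**3*log(x**2 + 2)/3 + 16*x*log(x**2 + 2)/9 + 4*sqrt(2*x**2 + 5)*log(x**2 + 2)/3 + 4*log(x**2 + 2) + 1/2] = (36*x**4*sqrt(2*x**2 + 5)*log(x**2 + 2) + 24*x**4*sqrt(2*x**2 + 5) + 24*x**3*log(x**2 + 2) + 48*x**3 + 88*x**2*sqrt(2*x**2 + 5)*log(x**2 + 2) + 32*x**2*sqrt(2*x**2 + 5) + 72*x*sqrt(2*x**2 + 5) + 48*x*log(x**2 + 2) + 120*x + 32*sqrt(2*x**2 + 5)*log(x**2 + 2))/(9*x**2*sqrt(2*x**2 + 5) + 18*sqrt(2*x**2 + 5)), which equals G'(x).

G(x) = 4*x**3*log(x**2 + 2)/3 + 16*x*log(x**2 + 2)/9 + 4*sqrt(2*x**2 + 5)*log(x**2 + 2)/3 + 4*log(x**2 + 2) + 1/2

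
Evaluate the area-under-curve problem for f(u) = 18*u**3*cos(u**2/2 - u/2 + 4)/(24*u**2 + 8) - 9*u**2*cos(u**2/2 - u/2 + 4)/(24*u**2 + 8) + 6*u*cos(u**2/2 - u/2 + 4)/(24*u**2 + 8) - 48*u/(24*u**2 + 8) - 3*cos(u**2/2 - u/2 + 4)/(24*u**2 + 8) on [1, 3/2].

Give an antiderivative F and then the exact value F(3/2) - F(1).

Integrate term by term and add the pieces.
F(u) = -log(3*u**2 + 1) + 3*sin(u**2/2 - u/2 + 4)/4 is an antiderivative of f.
Check: d/du[-log(3*u**2 + 1) + 3*sin(u**2/2 - u/2 + 4)/4] = (18*u**3*cos(u**2/2 - u/2 + 4) - 9*u**2*cos(u**2/2 - u/2 + 4) + 6*u*cos(u**2/2 - u/2 + 4) - 48*u - 3*cos(u**2/2 - u/2 + 4))/(24*u**2 + 8), which equals f(u).
F(3/2) = -log(31/4) + 3*sin(35/8)/4; F(1) = -log(4) + 3*sin(4)/4.
Integral = F(3/2) - F(1) = -log(31/4) + 3*sin(35/8)/4 - 3*sin(4)/4 + log(4).

Antiderivative: F(u) = -log(3*u**2 + 1) + 3*sin(u**2/2 - u/2 + 4)/4; value = -log(31/4) + 3*sin(35/8)/4 - 3*sin(4)/4 + log(4)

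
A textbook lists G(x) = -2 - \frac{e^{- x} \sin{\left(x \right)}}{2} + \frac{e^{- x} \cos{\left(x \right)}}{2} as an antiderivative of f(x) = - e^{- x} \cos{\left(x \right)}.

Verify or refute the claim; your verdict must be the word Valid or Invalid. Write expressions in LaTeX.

d/dx[G] = - e^{- x} \cos{\left(x \right)}
This equals f(x) exactly, so the claim holds.

Valid: G'(x) = f(x).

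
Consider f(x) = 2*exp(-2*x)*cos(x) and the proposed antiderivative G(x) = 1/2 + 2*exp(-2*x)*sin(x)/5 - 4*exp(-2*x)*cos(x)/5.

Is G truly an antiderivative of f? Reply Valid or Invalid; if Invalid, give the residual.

d/dx[G] = 2*exp(-2*x)*cos(x)
This equals f(x) exactly, so the claim holds.

Valid: G'(x) = f(x).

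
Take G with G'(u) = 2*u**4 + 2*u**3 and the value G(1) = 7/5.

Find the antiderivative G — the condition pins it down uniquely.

G(u) = 2*u**5/5 + u**4/2 + 1/2

Integrate term by term and add the pieces.
A general antiderivative is 2*u**5/5 + u**4/2 + C.
The condition gives C = 7/5 - (9/10) = 1/2.
So G(u) = 2*u**5/5 + u**4/2 + 1/2.
Check: d/du[2*u**5/5 + u**4/2 + 1/2] = 2*u**4 + 2*u**3 = G'(u).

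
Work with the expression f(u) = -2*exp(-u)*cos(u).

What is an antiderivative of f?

Any candidate F(u) must reproduce f(u) exactly when differentiated.
Check: d/du[-exp(-u)*sin(u) + exp(-u)*cos(u)] = -2*exp(-u)*cos(u) = f(u).

An antiderivative is F(u) = -exp(-u)*sin(u) + exp(-u)*cos(u).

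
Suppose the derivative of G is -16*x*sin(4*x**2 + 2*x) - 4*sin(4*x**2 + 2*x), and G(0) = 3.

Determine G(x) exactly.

The substitution u = 4*x**2 + 2*x works: G'(x) is exactly (dG/du)*(du/dx) for that inner function.
A general antiderivative is 2*cos(4*x**2 + 2*x) + C.
The condition gives C = 3 - (2) = 1.
So G(x) = 2*cos(4*x**2 + 2*x) + 1.
Check: d/dx[2*cos(4*x**2 + 2*x) + 1] = -16*x*sin(4*x**2 + 2*x) - 4*sin(4*x**2 + 2*x) = G'(x).

G(x) = 2*cos(4*x**2 + 2*x) + 1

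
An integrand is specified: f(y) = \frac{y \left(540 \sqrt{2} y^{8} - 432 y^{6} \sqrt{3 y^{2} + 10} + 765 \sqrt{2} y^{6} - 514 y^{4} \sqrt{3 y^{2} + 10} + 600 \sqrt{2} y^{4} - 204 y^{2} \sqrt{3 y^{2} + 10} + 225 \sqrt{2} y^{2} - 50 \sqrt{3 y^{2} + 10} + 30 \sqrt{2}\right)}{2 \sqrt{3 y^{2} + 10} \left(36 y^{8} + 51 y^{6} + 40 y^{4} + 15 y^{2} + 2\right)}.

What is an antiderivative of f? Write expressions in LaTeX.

An antiderivative is F(y) = - \frac{- 45 \sqrt{2} y^{2} \sqrt{3 y^{2} + 10} + 27 y^{2} \log{\left(2 y^{4} + \frac{3 y^{2}}{2} + 1 \right)} - 15 \sqrt{2} \sqrt{3 y^{2} + 10} + 9 \log{\left(2 y^{4} + \frac{3 y^{2}}{2} + 1 \right)} - 8}{6 \left(3 y^{2} + 1\right)}.

An antiderivative F(y) passes only if d/dy[F] lands on f(y) exactly.
Check: d/dy[- \frac{- 45 \sqrt{2} y^{2} \sqrt{3 y^{2} + 10} + 27 y^{2} \log{\left(2 y^{4} + \frac{3 y^{2}}{2} + 1 \right)} - 15 \sqrt{2} \sqrt{3 y^{2} + 10} + 9 \log{\left(2 y^{4} + \frac{3 y^{2}}{2} + 1 \right)} - 8}{6 \left(3 y^{2} + 1\right)}] = \frac{540 \sqrt{2} y^{9} - 432 y^{7} \sqrt{3 y^{2} + 10} + 765 \sqrt{2} y^{7} - 514 y^{5} \sqrt{3 y^{2} + 10} + 600 \sqrt{2} y^{5} - 204 y^{3} \sqrt{3 y^{2} + 10} + 225 \sqrt{2} y^{3} - 50 y \sqrt{3 y^{2} + 10} + 30 \sqrt{2} y}{72 y^{8} \sqrt{3 y^{2} + 10} + 102 y^{6} \sqrt{3 y^{2} + 10} + 80 y^{4} \sqrt{3 y^{2} + 10} + 30 y^{2} \sqrt{3 y^{2} + 10} + 4 \sqrt{3 y^{2} + 10}}, which equals f(y).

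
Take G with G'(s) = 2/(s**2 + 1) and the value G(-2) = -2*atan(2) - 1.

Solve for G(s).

A candidate passes only if d/ds[G] lands on the given G'(s) exactly.
A general antiderivative is 2*atan(s) + C.
The condition gives C = -2*atan(2) - 1 - (-2*atan(2)) = -1.
So G(s) = 2*atan(s) - 1.
Check: d/ds[2*atan(s) - 1] = 2/(s**2 + 1) = G'(s).

G(s) = 2*atan(s) - 1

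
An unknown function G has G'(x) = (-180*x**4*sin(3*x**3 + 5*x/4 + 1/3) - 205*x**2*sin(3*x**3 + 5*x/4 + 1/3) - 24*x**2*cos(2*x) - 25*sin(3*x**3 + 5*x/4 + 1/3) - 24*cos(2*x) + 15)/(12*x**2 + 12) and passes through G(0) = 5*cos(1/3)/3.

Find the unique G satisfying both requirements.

G(x) = -sin(2*x) + 5*cos(3*x**3 + 5*x/4 + 1/3)/3 + 5*atan(x)/4

Recover the given G'(x) by differentiating a candidate G(x); any mismatch rules it out.
A general antiderivative is -sin(2*x) + 5*cos(3*x**3 + 5*x/4 + 1/3)/3 + 5*atan(x)/4 + C.
The condition gives C = 5*cos(1/3)/3 - (5*cos(1/3)/3) = 0.
So G(x) = -sin(2*x) + 5*cos(3*x**3 + 5*x/4 + 1/3)/3 + 5*atan(x)/4.
Check: d/dx[-sin(2*x) + 5*cos(3*x**3 + 5*x/4 + 1/3)/3 + 5*atan(x)/4] = (-180*x**4*sin(3*x**3 + 5*x/4 + 1/3) - 205*x**2*sin(3*x**3 + 5*x/4 + 1/3) - 24*x**2*cos(2*x) - 25*sin(3*x**3 + 5*x/4 + 1/3) - 24*cos(2*x) + 15)/(12*x**2 + 12) = G'(x).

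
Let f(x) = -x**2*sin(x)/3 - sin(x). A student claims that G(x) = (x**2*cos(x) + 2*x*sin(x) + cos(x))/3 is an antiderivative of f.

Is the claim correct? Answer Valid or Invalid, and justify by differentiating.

d/dx[G] = -x**2*sin(x)/3 + 4*x*cos(x)/3 + sin(x)/3
d/dx[G] - f(x) = 4*x*cos(x)/3 + 4*sin(x)/3 != 0.

Invalid: d/dx[G] - f = 4*x*cos(x)/3 + 4*sin(x)/3, which is not 0.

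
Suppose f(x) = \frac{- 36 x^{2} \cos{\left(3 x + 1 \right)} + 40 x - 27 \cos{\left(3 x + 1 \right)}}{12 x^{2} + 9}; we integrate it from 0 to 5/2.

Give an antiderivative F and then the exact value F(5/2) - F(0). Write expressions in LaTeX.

Antiderivative: F(x) = \frac{5 \log{\left(4 x^{2} + 3 \right)} - 3 \sin{\left(3 x + 1 \right)}}{3}; value = - \frac{5 \log{\left(3 \right)}}{3} - \sin{\left(\frac{17}{2} \right)} + \sin{\left(1 \right)} + \frac{5 \log{\left(28 \right)}}{3}

Since d/dx undoes antidifferentiation here, F'(x) = f(x) is required of F(x).
F(x) = \frac{5 \log{\left(4 x^{2} + 3 \right)} - 3 \sin{\left(3 x + 1 \right)}}{3} is an antiderivative of f.
Check: d/dx[\frac{5 \log{\left(4 x^{2} + 3 \right)} - 3 \sin{\left(3 x + 1 \right)}}{3}] = \frac{- 36 x^{2} \cos{\left(3 x + 1 \right)} + 40 x - 27 \cos{\left(3 x + 1 \right)}}{12 x^{2} + 9} = f(x).
F(5/2) = - \sin{\left(\frac{17}{2} \right)} + \frac{5 \log{\left(28 \right)}}{3}; F(0) = - \sin{\left(1 \right)} + \frac{5 \log{\left(3 \right)}}{3}.
Integral = F(5/2) - F(0) = - \frac{5 \log{\left(3 \right)}}{3} - \sin{\left(\frac{17}{2} \right)} + \sin{\left(1 \right)} + \frac{5 \log{\left(28 \right)}}{3}.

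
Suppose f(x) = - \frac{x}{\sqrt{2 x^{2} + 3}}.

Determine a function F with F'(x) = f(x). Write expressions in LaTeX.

f matches the chain-rule pattern g'(h)*h' with inner function h(x) = 2 x^{2} + 3; substituting u = h(x) collapses the integral.
Check: d/dx[- \frac{\sqrt{2 x^{2} + 3}}{2}] = - \frac{x}{\sqrt{2 x^{2} + 3}} = f(x).

An antiderivative is F(x) = - \frac{\sqrt{2 x^{2} + 3}}{2}.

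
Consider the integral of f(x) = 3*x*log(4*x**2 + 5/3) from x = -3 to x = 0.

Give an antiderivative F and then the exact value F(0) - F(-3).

Recover f(x) by differentiating a candidate F(x); any mismatch rules it out.
F(x) = 3*x**2*log(4*x**2 + 5/3)/2 - 3*x**2/2 + 5*log(12*x**2 + 5)/8 is an antiderivative of f.
Check: d/dx[3*x**2*log(4*x**2 + 5/3)/2 - 3*x**2/2 + 5*log(12*x**2 + 5)/8] = 3*x*log(4*x**2 + 5/3) = f(x).
F(0) = 5*log(5)/8; F(-3) = -27/2 + 5*log(113)/8 + 27*log(113/3)/2.
Integral = F(0) - F(-3) = -27*log(113/3)/2 - 5*log(113)/8 + 5*log(5)/8 + 27/2.

Antiderivative: F(x) = 3*x**2*log(4*x**2 + 5/3)/2 - 3*x**2/2 + 5*log(12*x**2 + 5)/8; value = -27*log(113/3)/2 - 5*log(113)/8 + 5*log(5)/8 + 27/2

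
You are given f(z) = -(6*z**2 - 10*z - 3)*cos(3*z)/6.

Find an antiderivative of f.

An antiderivative is F(z) = (-18*z**2*sin(3*z) + 30*z*sin(3*z) - 12*z*cos(3*z) + 13*sin(3*z) + 10*cos(3*z))/54.

Differentiate the proposed F(z) back; it has to land on f(z) exactly.
Check: d/dz[(-18*z**2*sin(3*z) + 30*z*sin(3*z) - 12*z*cos(3*z) + 13*sin(3*z) + 10*cos(3*z))/54] = -z**2*cos(3*z) + 5*z*cos(3*z)/3 + cos(3*z)/2, which equals f(z).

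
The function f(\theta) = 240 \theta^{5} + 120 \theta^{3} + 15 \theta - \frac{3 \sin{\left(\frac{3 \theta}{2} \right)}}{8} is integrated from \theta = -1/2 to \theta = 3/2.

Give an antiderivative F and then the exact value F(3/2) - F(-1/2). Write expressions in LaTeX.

Antiderivative: F(\theta) = \frac{5 \left(4 \theta^{2} + 1\right)^{3} + 2 \cos{\left(\frac{3 \theta}{2} \right)}}{8}; value = - \frac{\cos{\left(\frac{3}{4} \right)}}{4} + \frac{\cos{\left(\frac{9}{4} \right)}}{4} + 620

The integrand splits into summands that can be handled one at a time.
F(\theta) = \frac{5 \left(4 \theta^{2} + 1\right)^{3} + 2 \cos{\left(\frac{3 \theta}{2} \right)}}{8} is an antiderivative of f.
Check: d/d\theta[\frac{5 \left(4 \theta^{2} + 1\right)^{3} + 2 \cos{\left(\frac{3 \theta}{2} \right)}}{8}] = 240 \theta^{5} + 120 \theta^{3} + 15 \theta - \frac{3 \sin{\left(\frac{3 \theta}{2} \right)}}{8} = f(\theta).
F(3/2) = \frac{\cos{\left(\frac{9}{4} \right)}}{4} + 625; F(-1/2) = \frac{\cos{\left(\frac{3}{4} \right)}}{4} + 5.
Integral = F(3/2) - F(-1/2) = - \frac{\cos{\left(\frac{3}{4} \right)}}{4} + \frac{\cos{\left(\frac{9}{4} \right)}}{4} + 620.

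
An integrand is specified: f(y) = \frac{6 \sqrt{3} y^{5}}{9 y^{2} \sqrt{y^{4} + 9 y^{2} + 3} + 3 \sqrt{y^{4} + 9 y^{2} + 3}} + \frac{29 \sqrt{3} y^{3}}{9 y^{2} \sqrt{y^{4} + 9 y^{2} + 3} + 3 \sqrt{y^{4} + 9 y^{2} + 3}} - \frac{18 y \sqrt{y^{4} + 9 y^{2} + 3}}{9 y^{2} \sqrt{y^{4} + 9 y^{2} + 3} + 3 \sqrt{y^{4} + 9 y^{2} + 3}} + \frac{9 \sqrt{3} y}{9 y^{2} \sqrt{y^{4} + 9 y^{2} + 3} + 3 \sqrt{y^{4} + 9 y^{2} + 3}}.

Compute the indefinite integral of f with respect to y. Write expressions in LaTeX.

Integrate term by term and add the pieces.
Check: d/dy[\sqrt{\frac{y^{4}}{3} + 3 y^{2} + 1} - \log{\left(2 y^{2} + \frac{2}{3} \right)}] = \frac{6 \sqrt{3} y^{5} + 29 \sqrt{3} y^{3} - 18 y \sqrt{y^{4} + 9 y^{2} + 3} + 9 \sqrt{3} y}{9 y^{2} \sqrt{y^{4} + 9 y^{2} + 3} + 3 \sqrt{y^{4} + 9 y^{2} + 3}}, which equals f(y).

F(y) = \sqrt{\frac{y^{4}}{3} + 3 y^{2} + 1} - \log{\left(2 y^{2} + \frac{2}{3} \right)} + C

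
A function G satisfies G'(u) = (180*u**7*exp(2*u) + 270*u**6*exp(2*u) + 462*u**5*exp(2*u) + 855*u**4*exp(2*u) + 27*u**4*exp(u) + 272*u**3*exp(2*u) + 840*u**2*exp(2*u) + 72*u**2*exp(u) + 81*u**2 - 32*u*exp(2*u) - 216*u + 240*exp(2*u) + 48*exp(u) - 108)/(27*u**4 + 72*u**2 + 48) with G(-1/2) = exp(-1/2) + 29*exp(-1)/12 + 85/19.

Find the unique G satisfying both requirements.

G(u) = (30*u**5*exp(2*u) + 37*u**3*exp(2*u) + 24*u**2*exp(2*u) + 9*u**2*exp(u) + 9*u**2 - 4*u*exp(2*u) - 27*u + 32*exp(2*u) + 12*exp(u) + 48)/(9*u**2 + 12)

A first test for any G(u): its u-derivative must equal the given G'(u).
A general antiderivative is (2 - 3*u/2)/(u**2/2 + 2/3) - 2*(-5*u**3 + u/2 - 4)*exp(2*u)/3 + exp(u) + C.
The condition gives C = exp(-1/2) + 29*exp(-1)/12 + 85/19 - (exp(-1/2) + 29*exp(-1)/12 + 66/19) = 1.
So G(u) = (30*u**5*exp(2*u) + 37*u**3*exp(2*u) + 24*u**2*exp(2*u) + 9*u**2*exp(u) + 9*u**2 - 4*u*exp(2*u) - 27*u + 32*exp(2*u) + 12*exp(u) + 48)/(9*u**2 + 12).
Check: d/du[(30*u**5*exp(2*u) + 37*u**3*exp(2*u) + 24*u**2*exp(2*u) + 9*u**2*exp(u) + 9*u**2 - 4*u*exp(2*u) - 27*u + 32*exp(2*u) + 12*exp(u) + 48)/(9*u**2 + 12)] = (180*u**7*exp(2*u) + 270*u**6*exp(2*u) + 462*u**5*exp(2*u) + 855*u**4*exp(2*u) + 27*u**4*exp(u) + 272*u**3*exp(2*u) + 840*u**2*exp(2*u) + 72*u**2*exp(u) + 81*u**2 - 32*u*exp(2*u) - 216*u + 240*exp(2*u) + 48*exp(u) - 108)/(27*u**4 + 72*u**2 + 48) = G'(u).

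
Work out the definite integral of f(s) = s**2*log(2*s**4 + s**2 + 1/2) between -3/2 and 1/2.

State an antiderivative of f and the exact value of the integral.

Antiderivative: F(s) = s**3*log(2*s**4 + s**2 + 1/2)/3 - 4*s**3/9 + s/3 + sqrt(2)*log(s**2 - sqrt(2)*s/2 + 1/2)/12 - sqrt(2)*log(s**2 + sqrt(2)*s/2 + 1/2)/12; value = -8/9 - sqrt(2)*log(3*sqrt(2)/4 + 11/4)/12 + sqrt(2)*log(3/4 - sqrt(2)/4)/12 - sqrt(2)*log(sqrt(2)/4 + 3/4)/12 + log(7/8)/24 + sqrt(2)*log(11/4 - 3*sqrt(2)/4)/12 + 9*log(103/8)/8

Whatever form F(s) takes, F'(s) = f(s) is non-negotiable.
F(s) = s**3*log(2*s**4 + s**2 + 1/2)/3 - 4*s**3/9 + s/3 + sqrt(2)*log(s**2 - sqrt(2)*s/2 + 1/2)/12 - sqrt(2)*log(s**2 + sqrt(2)*s/2 + 1/2)/12 is an antiderivative of f.
Check: d/ds[s**3*log(2*s**4 + s**2 + 1/2)/3 - 4*s**3/9 + s/3 + sqrt(2)*log(s**2 - sqrt(2)*s/2 + 1/2)/12 - sqrt(2)*log(s**2 + sqrt(2)*s/2 + 1/2)/12] = s**2*log(2*s**4 + s**2 + 1/2) = f(s).
F(1/2) = sqrt(2)*log(3/4 - sqrt(2)/4)/12 - sqrt(2)*log(sqrt(2)/4 + 3/4)/12 + log(7/8)/24 + 1/9; F(-3/2) = -9*log(103/8)/8 - sqrt(2)*log(11/4 - 3*sqrt(2)/4)/12 + sqrt(2)*log(3*sqrt(2)/4 + 11/4)/12 + 1.
Integral = F(1/2) - F(-3/2) = -8/9 - sqrt(2)*log(3*sqrt(2)/4 + 11/4)/12 + sqrt(2)*log(3/4 - sqrt(2)/4)/12 - sqrt(2)*log(sqrt(2)/4 + 3/4)/12 + log(7/8)/24 + sqrt(2)*log(11/4 - 3*sqrt(2)/4)/12 + 9*log(103/8)/8.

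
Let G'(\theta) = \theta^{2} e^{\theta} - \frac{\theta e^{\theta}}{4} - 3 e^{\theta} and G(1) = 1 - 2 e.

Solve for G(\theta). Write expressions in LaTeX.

G'(\theta) has the shape u'v + uv' for u = \theta^{2} - \frac{9 \theta}{4} - \frac{3}{4} and v = e^{\theta} — it is the derivative of the product u*v.
A general antiderivative is \frac{\left(4 \theta^{2} - 9 \theta - 3\right) e^{\theta}}{4} + C.
The condition gives C = 1 - 2 e - (- 2 e) = 1.
So G(\theta) = \frac{\left(4 \theta^{2} - 9 \theta - 3\right) e^{\theta}}{4} + 1.
Check: d/d\theta[\frac{\left(4 \theta^{2} - 9 \theta - 3\right) e^{\theta}}{4} + 1] = \theta^{2} e^{\theta} - \frac{\theta e^{\theta}}{4} - 3 e^{\theta} = G'(\theta).

G(\theta) = \frac{\left(4 \theta^{2} - 9 \theta - 3\right) e^{\theta}}{4} + 1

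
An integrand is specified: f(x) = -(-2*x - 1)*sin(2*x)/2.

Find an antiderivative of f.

An antiderivative is F(x) = (-2*x*cos(2*x) + sin(2*x) - cos(2*x))/4.

Whatever form F(x) takes, F'(x) = f(x) is non-negotiable.
Check: d/dx[(-2*x*cos(2*x) + sin(2*x) - cos(2*x))/4] = x*sin(2*x) + sin(2*x)/2, which equals f(x).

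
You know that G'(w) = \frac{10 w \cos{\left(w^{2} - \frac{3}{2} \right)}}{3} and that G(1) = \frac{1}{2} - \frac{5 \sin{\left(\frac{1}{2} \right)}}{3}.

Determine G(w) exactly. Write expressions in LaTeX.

G(w) = \frac{10 \sin{\left(w^{2} - \frac{3}{2} \right)} + 3}{6}

G'(w) matches the chain-rule pattern g'(h)*h' with inner function h(w) = w^{2} - \frac{3}{2}; substituting u = h(w) collapses the integral.
A general antiderivative is \frac{5 \sin{\left(w^{2} - \frac{3}{2} \right)}}{3} + C.
The condition gives C = \frac{1}{2} - \frac{5 \sin{\left(\frac{1}{2} \right)}}{3} - (- \frac{5 \sin{\left(\frac{1}{2} \right)}}{3}) = \frac{1}{2}.
So G(w) = \frac{10 \sin{\left(w^{2} - \frac{3}{2} \right)} + 3}{6}.
Check: d/dw[\frac{10 \sin{\left(w^{2} - \frac{3}{2} \right)} + 3}{6}] = \frac{10 w \cos{\left(w^{2} - \frac{3}{2} \right)}}{3} = G'(w).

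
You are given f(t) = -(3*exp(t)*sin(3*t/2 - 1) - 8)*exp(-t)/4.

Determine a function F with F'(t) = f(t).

An antiderivative is F(t) = cos(3*t/2 - 1)/2 - 2*exp(-t).

Any candidate F(t) must reproduce f(t) exactly when differentiated.
Check: d/dt[cos(3*t/2 - 1)/2 - 2*exp(-t)] = (-3*exp(t)*sin(3*t/2 - 1) + 8)*exp(-t)/4, which equals f(t).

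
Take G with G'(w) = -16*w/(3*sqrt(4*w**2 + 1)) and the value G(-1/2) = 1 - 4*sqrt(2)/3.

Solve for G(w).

The substitution u = 4*w**2 + 1 works: G'(w) is exactly (dG/du)*(du/dw) for that inner function.
A general antiderivative is -4*sqrt(4*w**2 + 1)/3 + C.
The condition gives C = 1 - 4*sqrt(2)/3 - (-4*sqrt(2)/3) = 1.
So G(w) = -(4*sqrt(4*w**2 + 1) - 3)/3.
Check: d/dw[-(4*sqrt(4*w**2 + 1) - 3)/3] = -16*w/(3*sqrt(4*w**2 + 1)) = G'(w).

G(w) = -(4*sqrt(4*w**2 + 1) - 3)/3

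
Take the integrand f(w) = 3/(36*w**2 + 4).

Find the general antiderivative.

A candidate is checked by its d/dw: the result must match f(w).
Check: d/dw[atan(3*w)/4] = 3/(36*w**2 + 4) = f(w).

F(w) = atan(3*w)/4 + C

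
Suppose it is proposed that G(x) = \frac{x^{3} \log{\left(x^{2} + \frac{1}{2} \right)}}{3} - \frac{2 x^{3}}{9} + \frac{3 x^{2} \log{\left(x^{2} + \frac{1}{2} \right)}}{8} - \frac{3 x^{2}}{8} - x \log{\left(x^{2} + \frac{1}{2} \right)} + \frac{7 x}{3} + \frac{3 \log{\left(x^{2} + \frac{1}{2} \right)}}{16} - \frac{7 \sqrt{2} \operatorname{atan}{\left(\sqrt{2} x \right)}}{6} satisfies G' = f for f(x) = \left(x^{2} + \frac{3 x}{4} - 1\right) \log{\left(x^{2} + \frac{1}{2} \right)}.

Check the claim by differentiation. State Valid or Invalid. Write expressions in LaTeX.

Valid - differentiating G returns exactly f.

d/dx[G] = x^{2} \log{\left(x^{2} + \frac{1}{2} \right)} + \frac{3 x \log{\left(x^{2} + \frac{1}{2} \right)}}{4} - \log{\left(x^{2} + \frac{1}{2} \right)}
This equals f(x) exactly, so the claim holds.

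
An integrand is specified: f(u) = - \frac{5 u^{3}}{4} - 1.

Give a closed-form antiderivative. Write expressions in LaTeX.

An antiderivative is F(u) = - \frac{5 u^{4}}{16} - u.

Since d/du undoes antidifferentiation here, F'(u) = f(u) is required of F(u).
Check: d/du[- \frac{5 u^{4}}{16} - u] = - \frac{5 u^{3}}{4} - 1 = f(u).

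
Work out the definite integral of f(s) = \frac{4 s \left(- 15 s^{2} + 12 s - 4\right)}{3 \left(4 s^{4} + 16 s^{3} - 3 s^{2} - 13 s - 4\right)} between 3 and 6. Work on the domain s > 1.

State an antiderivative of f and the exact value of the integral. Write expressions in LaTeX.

The denominator factors as 3 \left(s - 1\right) \left(s + 4\right) \left(2 s + 1\right)^{2}; partial fractions split f into directly integrable pieces: \frac{4138}{1323 \left(2 s + 1\right)} - \frac{110}{63 \left(2 s + 1\right)^{2}} - \frac{4672}{735 \left(s + 4\right)} - \frac{28}{135 \left(s - 1\right)}.
F(s) = \frac{- 2744 s \log{\left(s - 1 \right)} + 20690 s \log{\left(s + \frac{1}{2} \right)} - 84096 s \log{\left(s + 4 \right)} - 1372 \log{\left(s - 1 \right)} + 10345 \log{\left(s + \frac{1}{2} \right)} - 42048 \log{\left(s + 4 \right)} + 5775}{13230 s + 6615} is an antiderivative of f.
Check: d/ds[\frac{- 2744 s \log{\left(s - 1 \right)} + 20690 s \log{\left(s + \frac{1}{2} \right)} - 84096 s \log{\left(s + 4 \right)} - 1372 \log{\left(s - 1 \right)} + 10345 \log{\left(s + \frac{1}{2} \right)} - 42048 \log{\left(s + 4 \right)} + 5775}{13230 s + 6615}] = \frac{- 60 s^{3} + 48 s^{2} - 16 s}{12 s^{4} + 48 s^{3} - 9 s^{2} - 39 s - 12}, which equals f(s).
F(6) = - \frac{4672 \log{\left(10 \right)}}{735} - \frac{28 \log{\left(5 \right)}}{135} + \frac{55}{819} + \frac{2069 \log{\left(\frac{13}{2} \right)}}{1323}; F(3) = - \frac{4672 \log{\left(7 \right)}}{735} - \frac{28 \log{\left(2 \right)}}{135} + \frac{55}{441} + \frac{2069 \log{\left(\frac{7}{2} \right)}}{1323}.
Integral = F(6) - F(3) = - \frac{4672 \log{\left(10 \right)}}{735} - \frac{2069 \log{\left(\frac{7}{2} \right)}}{1323} - \frac{28 \log{\left(5 \right)}}{135} - \frac{110}{1911} + \frac{28 \log{\left(2 \right)}}{135} + \frac{2069 \log{\left(\frac{13}{2} \right)}}{1323} + \frac{4672 \log{\left(7 \right)}}{735}.

Antiderivative: F(s) = \frac{- 2744 s \log{\left(s - 1 \right)} + 20690 s \log{\left(s + \frac{1}{2} \right)} - 84096 s \log{\left(s + 4 \right)} - 1372 \log{\left(s - 1 \right)} + 10345 \log{\left(s + \frac{1}{2} \right)} - 42048 \log{\left(s + 4 \right)} + 5775}{13230 s + 6615}; value = - \frac{4672 \log{\left(10 \right)}}{735} - \frac{2069 \log{\left(\frac{7}{2} \right)}}{1323} - \frac{28 \log{\left(5 \right)}}{135} - \frac{110}{1911} + \frac{28 \log{\left(2 \right)}}{135} + \frac{2069 \log{\left(\frac{13}{2} \right)}}{1323} + \frac{4672 \log{\left(7 \right)}}{735}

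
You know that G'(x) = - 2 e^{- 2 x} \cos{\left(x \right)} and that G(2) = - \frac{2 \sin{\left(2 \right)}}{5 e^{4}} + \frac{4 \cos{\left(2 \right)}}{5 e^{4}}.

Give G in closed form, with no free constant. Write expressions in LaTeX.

Differentiate the proposed G(x) back; it has to land on the given G'(x).
A general antiderivative is - \frac{2 e^{- 2 x} \sin{\left(x \right)}}{5} + \frac{4 e^{- 2 x} \cos{\left(x \right)}}{5} + C.
The condition gives C = - \frac{2 \sin{\left(2 \right)}}{5 e^{4}} + \frac{4 \cos{\left(2 \right)}}{5 e^{4}} - (- \frac{2 \sin{\left(2 \right)}}{5 e^{4}} + \frac{4 \cos{\left(2 \right)}}{5 e^{4}}) = 0.
So G(x) = \frac{\left(- 2 \sin{\left(x \right)} + 4 \cos{\left(x \right)}\right) e^{- 2 x}}{5}.
Check: d/dx[\frac{\left(- 2 \sin{\left(x \right)} + 4 \cos{\left(x \right)}\right) e^{- 2 x}}{5}] = - 2 e^{- 2 x} \cos{\left(x \right)} = G'(x).

G(x) = \frac{\left(- 2 \sin{\left(x \right)} + 4 \cos{\left(x \right)}\right) e^{- 2 x}}{5}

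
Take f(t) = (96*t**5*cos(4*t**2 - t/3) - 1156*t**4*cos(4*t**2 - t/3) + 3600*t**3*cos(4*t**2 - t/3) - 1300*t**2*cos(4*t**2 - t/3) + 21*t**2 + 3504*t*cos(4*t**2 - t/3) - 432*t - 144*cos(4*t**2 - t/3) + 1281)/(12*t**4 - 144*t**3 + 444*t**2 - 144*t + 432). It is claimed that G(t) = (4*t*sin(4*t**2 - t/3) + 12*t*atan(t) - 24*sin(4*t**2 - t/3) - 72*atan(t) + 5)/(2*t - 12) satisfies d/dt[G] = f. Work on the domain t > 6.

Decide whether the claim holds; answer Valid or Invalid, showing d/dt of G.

Invalid: d/dt[G] - f = (96*t**5*cos(4*t**2 - t/3) - 1156*t**4*cos(4*t**2 - t/3) + 3600*t**3*cos(4*t**2 - t/3) - 1300*t**2*cos(4*t**2 - t/3) + 21*t**2 + 3504*t*cos(4*t**2 - t/3) - 432*t - 144*cos(4*t**2 - t/3) + 1281)/(12*t**4 - 144*t**3 + 444*t**2 - 144*t + 432), which is not 0.

d/dt[G] = (96*t**5*cos(4*t**2 - t/3) - 1156*t**4*cos(4*t**2 - t/3) + 3600*t**3*cos(4*t**2 - t/3) - 1300*t**2*cos(4*t**2 - t/3) + 21*t**2 + 3504*t*cos(4*t**2 - t/3) - 432*t - 144*cos(4*t**2 - t/3) + 1281)/(6*t**4 - 72*t**3 + 222*t**2 - 72*t + 216)
d/dt[G] - f(t) = (96*t**5*cos(4*t**2 - t/3) - 1156*t**4*cos(4*t**2 - t/3) + 3600*t**3*cos(4*t**2 - t/3) - 1300*t**2*cos(4*t**2 - t/3) + 21*t**2 + 3504*t*cos(4*t**2 - t/3) - 432*t - 144*cos(4*t**2 - t/3) + 1281)/(12*t**4 - 144*t**3 + 444*t**2 - 144*t + 432) != 0.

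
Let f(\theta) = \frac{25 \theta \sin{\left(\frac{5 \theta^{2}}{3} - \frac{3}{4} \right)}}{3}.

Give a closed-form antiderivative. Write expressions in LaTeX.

The substitution u = \frac{5 \theta^{2}}{3} - \frac{3}{4} works: f is exactly (dF/du)*(du/d\theta) for that inner function.
Check: d/d\theta[- \frac{5 \cos{\left(\frac{5 \theta^{2}}{3} - \frac{3}{4} \right)}}{2}] = \frac{25 \theta \sin{\left(\frac{5 \theta^{2}}{3} - \frac{3}{4} \right)}}{3} = f(\theta).

An antiderivative is F(\theta) = - \frac{5 \cos{\left(\frac{5 \theta^{2}}{3} - \frac{3}{4} \right)}}{2}.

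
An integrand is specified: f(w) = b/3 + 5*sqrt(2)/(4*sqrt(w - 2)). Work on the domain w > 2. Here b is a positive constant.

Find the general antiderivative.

Recover f(w) by differentiating a candidate F(w); any mismatch rules it out.
Check: d/dw[(2*b*w + 15*sqrt(2)*sqrt(w - 2))/6] = (4*b*sqrt(w - 2) + 15*sqrt(2))/(12*sqrt(w - 2)), which equals f(w).

F(w) = (2*b*w + 15*sqrt(2)*sqrt(w - 2))/6 + C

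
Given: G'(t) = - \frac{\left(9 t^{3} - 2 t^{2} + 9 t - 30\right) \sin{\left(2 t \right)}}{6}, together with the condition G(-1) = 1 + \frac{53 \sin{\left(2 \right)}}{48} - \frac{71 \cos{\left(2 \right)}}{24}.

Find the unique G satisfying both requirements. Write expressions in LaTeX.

G(t) = \frac{3 t^{3} \cos{\left(2 t \right)}}{4} - \frac{9 t^{2} \sin{\left(2 t \right)}}{8} - \frac{t^{2} \cos{\left(2 t \right)}}{6} + \frac{t \sin{\left(2 t \right)}}{6} - \frac{3 t \cos{\left(2 t \right)}}{8} + \frac{3 \sin{\left(2 t \right)}}{16} - \frac{29 \cos{\left(2 t \right)}}{12} + 1

The proposed G(t) is checked by its d/dt: the result must match the given G'(t).
A general antiderivative is \frac{3 t^{3} \cos{\left(2 t \right)}}{4} - \frac{9 t^{2} \sin{\left(2 t \right)}}{8} - \frac{t^{2} \cos{\left(2 t \right)}}{6} + \frac{t \sin{\left(2 t \right)}}{6} - \frac{3 t \cos{\left(2 t \right)}}{8} + \frac{3 \sin{\left(2 t \right)}}{16} - \frac{29 \cos{\left(2 t \right)}}{12} + C.
The condition gives C = 1 + \frac{53 \sin{\left(2 \right)}}{48} - \frac{71 \cos{\left(2 \right)}}{24} - (\frac{53 \sin{\left(2 \right)}}{48} - \frac{71 \cos{\left(2 \right)}}{24}) = 1.
So G(t) = \frac{3 t^{3} \cos{\left(2 t \right)}}{4} - \frac{9 t^{2} \sin{\left(2 t \right)}}{8} - \frac{t^{2} \cos{\left(2 t \right)}}{6} + \frac{t \sin{\left(2 t \right)}}{6} - \frac{3 t \cos{\left(2 t \right)}}{8} + \frac{3 \sin{\left(2 t \right)}}{16} - \frac{29 \cos{\left(2 t \right)}}{12} + 1.
Check: d/dt[\frac{3 t^{3} \cos{\left(2 t \right)}}{4} - \frac{9 t^{2} \sin{\left(2 t \right)}}{8} - \frac{t^{2} \cos{\left(2 t \right)}}{6} + \frac{t \sin{\left(2 t \right)}}{6} - \frac{3 t \cos{\left(2 t \right)}}{8} + \frac{3 \sin{\left(2 t \right)}}{16} - \frac{29 \cos{\left(2 t \right)}}{12} + 1] = - \frac{3 t^{3} \sin{\left(2 t \right)}}{2} + \frac{t^{2} \sin{\left(2 t \right)}}{3} - \frac{3 t \sin{\left(2 t \right)}}{2} + 5 \sin{\left(2 t \right)}, which equals G'(t).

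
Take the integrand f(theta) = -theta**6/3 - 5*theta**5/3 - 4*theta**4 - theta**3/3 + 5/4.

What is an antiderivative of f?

Integrate term by term and add the pieces.
Check: d/dtheta[-theta*(60*theta**6 + 350*theta**5 + 1008*theta**4 + 105*theta**3 - 1575)/1260] = -theta**6/3 - 5*theta**5/3 - 4*theta**4 - theta**3/3 + 5/4 = f(theta).

An antiderivative is F(theta) = -theta*(60*theta**6 + 350*theta**5 + 1008*theta**4 + 105*theta**3 - 1575)/1260.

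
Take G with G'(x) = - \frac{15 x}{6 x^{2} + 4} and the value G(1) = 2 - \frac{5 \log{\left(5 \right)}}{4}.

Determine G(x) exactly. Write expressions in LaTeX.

G(x) = 2 - \frac{5 \log{\left(3 x^{2} + 2 \right)}}{4}

The substitution u = 3 x^{2} + 2 works: G'(x) is exactly (dG/du)*(du/dx) for that inner function.
A general antiderivative is - \frac{5 \log{\left(3 x^{2} + 2 \right)}}{4} + C.
The condition gives C = 2 - \frac{5 \log{\left(5 \right)}}{4} - (- \frac{5 \log{\left(5 \right)}}{4}) = 2.
So G(x) = 2 - \frac{5 \log{\left(3 x^{2} + 2 \right)}}{4}.
Check: d/dx[2 - \frac{5 \log{\left(3 x^{2} + 2 \right)}}{4}] = - \frac{15 x}{6 x^{2} + 4} = G'(x).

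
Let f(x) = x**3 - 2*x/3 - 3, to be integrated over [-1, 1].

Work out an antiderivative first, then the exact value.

The integrand splits into summands that can be handled one at a time.
F(x) = (3*x**4 - 4*x**2 - 36*x - 60)/12 is an antiderivative of f.
Check: d/dx[(3*x**4 - 4*x**2 - 36*x - 60)/12] = x**3 - 2*x/3 - 3 = f(x).
F(1) = -97/12; F(-1) = -25/12.
Integral = F(1) - F(-1) = -6.

Antiderivative: F(x) = (3*x**4 - 4*x**2 - 36*x - 60)/12; value = -6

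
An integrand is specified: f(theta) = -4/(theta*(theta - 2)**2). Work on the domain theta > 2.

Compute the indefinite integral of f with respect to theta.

The denominator factors as theta*(theta - 2)**2; partial fractions split f into directly integrable pieces: 1/(theta - 2) - 2/(theta - 2)**2 - 1/theta.
Check: d/dtheta[(-theta*log(theta) + theta*log(theta - 2) + 2*log(theta) - 2*log(theta - 2) + 2)/(theta - 2)] = -4/(theta**3 - 4*theta**2 + 4*theta), which equals f(theta).

F(theta) = (-theta*log(theta) + theta*log(theta - 2) + 2*log(theta) - 2*log(theta - 2) + 2)/(theta - 2) + C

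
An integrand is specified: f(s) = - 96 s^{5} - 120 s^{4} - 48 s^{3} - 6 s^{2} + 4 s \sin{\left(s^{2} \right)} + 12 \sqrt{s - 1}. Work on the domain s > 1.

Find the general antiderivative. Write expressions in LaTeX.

F(s) = - 16 s^{6} - 24 s^{5} - 12 s^{4} - 2 s^{3} + 4 s \sqrt{4 s - 4} - 4 \sqrt{4 s - 4} - 2 \cos{\left(s^{2} \right)} + C

The integrand splits into summands that can be handled one at a time.
Check: d/ds[- 16 s^{6} - 24 s^{5} - 12 s^{4} - 2 s^{3} + 4 s \sqrt{4 s - 4} - 4 \sqrt{4 s - 4} - 2 \cos{\left(s^{2} \right)}] = \frac{- 96 s^{5} \sqrt{s - 1} - 120 s^{4} \sqrt{s - 1} - 48 s^{3} \sqrt{s - 1} - 6 s^{2} \sqrt{s - 1} + 4 s \sqrt{s - 1} \sin{\left(s^{2} \right)} + 12 s - 12}{\sqrt{s - 1}}, which equals f(s).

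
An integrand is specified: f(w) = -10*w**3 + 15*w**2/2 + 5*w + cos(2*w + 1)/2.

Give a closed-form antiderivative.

An antiderivative is F(w) = -5*w**4/2 + 5*w**3/2 + 5*w**2/2 + sin(2*w + 1)/4.

The integrand splits into summands that can be handled one at a time.
Check: d/dw[-5*w**4/2 + 5*w**3/2 + 5*w**2/2 + sin(2*w + 1)/4] = -10*w**3 + 15*w**2/2 + 5*w + cos(2*w + 1)/2 = f(w).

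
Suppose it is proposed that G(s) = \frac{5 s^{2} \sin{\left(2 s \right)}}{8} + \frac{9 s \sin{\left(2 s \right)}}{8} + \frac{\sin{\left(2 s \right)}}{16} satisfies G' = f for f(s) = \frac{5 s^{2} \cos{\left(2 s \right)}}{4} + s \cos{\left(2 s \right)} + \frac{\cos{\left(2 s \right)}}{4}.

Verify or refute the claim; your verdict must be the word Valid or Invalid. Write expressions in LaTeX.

d/ds[G] = \frac{5 s^{2} \cos{\left(2 s \right)}}{4} + \frac{5 s \sin{\left(2 s \right)}}{4} + \frac{9 s \cos{\left(2 s \right)}}{4} + \frac{9 \sin{\left(2 s \right)}}{8} + \frac{\cos{\left(2 s \right)}}{8}
d/ds[G] - f(s) = \frac{5 s \sin{\left(2 s \right)}}{4} + \frac{5 s \cos{\left(2 s \right)}}{4} + \frac{9 \sin{\left(2 s \right)}}{8} - \frac{\cos{\left(2 s \right)}}{8} != 0.

Invalid: d/ds[G] - f = \frac{5 s \sin{\left(2 s \right)}}{4} + \frac{5 s \cos{\left(2 s \right)}}{4} + \frac{9 \sin{\left(2 s \right)}}{8} - \frac{\cos{\left(2 s \right)}}{8}, which is not 0.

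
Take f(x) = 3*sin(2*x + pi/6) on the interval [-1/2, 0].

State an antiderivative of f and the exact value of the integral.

Antiderivative: F(x) = -3*cos(2*x + pi/6)/2; value = -3*sqrt(3)/4 + 3*sin(1 + pi/3)/2

Check any antiderivative F(x) by computing F'(x) and comparing it with f(x).
F(x) = -3*cos(2*x + pi/6)/2 is an antiderivative of f.
Check: d/dx[-3*cos(2*x + pi/6)/2] = 3*sin(2*x + pi/6) = f(x).
F(0) = -3*sqrt(3)/4; F(-1/2) = -3*sin(1 + pi/3)/2.
Integral = F(0) - F(-1/2) = -3*sqrt(3)/4 + 3*sin(1 + pi/3)/2.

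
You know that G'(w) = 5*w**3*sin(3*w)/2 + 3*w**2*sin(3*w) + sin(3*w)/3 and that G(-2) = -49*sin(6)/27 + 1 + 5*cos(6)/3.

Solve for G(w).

G(w) = -5*w**3*cos(3*w)/6 + 5*w**2*sin(3*w)/6 - w**2*cos(3*w) + 2*w*sin(3*w)/3 + 5*w*cos(3*w)/9 - 5*sin(3*w)/27 + cos(3*w)/9 + 1

The integrand splits into summands that can be handled one at a time.
A general antiderivative is -5*w**3*cos(3*w)/6 + 5*w**2*sin(3*w)/6 - w**2*cos(3*w) + 2*w*sin(3*w)/3 + 5*w*cos(3*w)/9 - 5*sin(3*w)/27 + cos(3*w)/9 + C.
The condition gives C = -49*sin(6)/27 + 1 + 5*cos(6)/3 - (-49*sin(6)/27 + 5*cos(6)/3) = 1.
So G(w) = -5*w**3*cos(3*w)/6 + 5*w**2*sin(3*w)/6 - w**2*cos(3*w) + 2*w*sin(3*w)/3 + 5*w*cos(3*w)/9 - 5*sin(3*w)/27 + cos(3*w)/9 + 1.
Check: d/dw[-5*w**3*cos(3*w)/6 + 5*w**2*sin(3*w)/6 - w**2*cos(3*w) + 2*w*sin(3*w)/3 + 5*w*cos(3*w)/9 - 5*sin(3*w)/27 + cos(3*w)/9 + 1] = 5*w**3*sin(3*w)/2 + 3*w**2*sin(3*w) + sin(3*w)/3 = G'(w).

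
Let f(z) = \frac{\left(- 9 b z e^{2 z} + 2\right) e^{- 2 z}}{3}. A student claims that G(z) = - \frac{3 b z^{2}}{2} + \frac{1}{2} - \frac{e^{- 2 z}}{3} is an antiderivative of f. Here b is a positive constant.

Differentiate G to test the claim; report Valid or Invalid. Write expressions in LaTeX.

Valid - the claim checks out under differentiation.

d/dz[G] = \frac{\left(- 9 b z e^{2 z} + 2\right) e^{- 2 z}}{3}
This equals f(z) exactly, so the claim holds.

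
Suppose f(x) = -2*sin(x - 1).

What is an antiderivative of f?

An antiderivative is F(x) = 2*cos(x - 1).

Any candidate F(x) must reproduce f(x) exactly when differentiated.
Check: d/dx[2*cos(x - 1)] = -2*sin(x - 1) = f(x).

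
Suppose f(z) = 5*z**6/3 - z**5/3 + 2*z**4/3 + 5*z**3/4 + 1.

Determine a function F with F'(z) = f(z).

Integrate term by term and add the pieces.
Check: d/dz[z*(1200*z**6 - 280*z**5 + 672*z**4 + 1575*z**3 + 5040)/5040] = 5*z**6/3 - z**5/3 + 2*z**4/3 + 5*z**3/4 + 1 = f(z).

An antiderivative is F(z) = z*(1200*z**6 - 280*z**5 + 672*z**4 + 1575*z**3 + 5040)/5040.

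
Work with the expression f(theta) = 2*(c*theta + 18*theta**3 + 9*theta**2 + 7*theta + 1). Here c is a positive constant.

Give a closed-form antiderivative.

An antiderivative is F(theta) = c*theta**2 + 9*theta**4 + 6*theta**3 + 7*theta**2 + 2*theta.

Differentiate the proposed F(theta) back; it has to land on f(theta) exactly.
Check: d/dtheta[c*theta**2 + 9*theta**4 + 6*theta**3 + 7*theta**2 + 2*theta] = 2*c*theta + 36*theta**3 + 18*theta**2 + 14*theta + 2, which equals f(theta).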